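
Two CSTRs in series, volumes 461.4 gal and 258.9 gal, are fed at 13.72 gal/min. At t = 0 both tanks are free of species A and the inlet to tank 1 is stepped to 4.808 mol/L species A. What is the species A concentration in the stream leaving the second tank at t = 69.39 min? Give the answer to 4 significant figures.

Species balance on tank i: dCᵢ/dt = (Cᵢ₋₁ − Cᵢ)/τᵢ with τᵢ = Vᵢ/Q.
τ₁ = 461.4/13.72 = 33.6297 min; τ₂ = 258.9/13.72 = 18.8703 min.
Tank 1: C₁ = C_in(1 − e^(−t/τ₁)). Tank 2 (τ₁ ≠ τ₂): C₂ = C_in[1 − (τ₁ e^(−t/τ₁) − τ₂ e^(−t/τ₂))/(τ₁ − τ₂)].
At t = 69.39: e^(−t/τ₁) = 0.127027, e^(−t/τ₂) = 0.0252933.
C₂ = 4.808·[1 − (33.6297·0.127027 − 18.8703·0.0252933)/(14.7595)] = 4.808·0.742904 = 3.57188 mol/L.

3.572 mol/L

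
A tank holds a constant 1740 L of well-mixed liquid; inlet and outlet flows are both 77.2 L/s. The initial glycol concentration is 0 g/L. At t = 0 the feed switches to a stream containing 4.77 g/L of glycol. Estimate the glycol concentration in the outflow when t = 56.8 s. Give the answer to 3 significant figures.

Transient balance on the dissolved component: V dC/dt = Q(C_in − C).
So dC/dt = (C_in − C)/τ with τ = V/Q = 1740/77.2 = 22.539 s.
Integrating: C(t) = C_in + (C₀ − C_in) e^(−t/τ).
C(56.8) = 4.77 + (0 − 4.77)·e^(−56.8/22.539) = 4.77 + (-4.7700)·0.080452 = 4.3862 g/L.

4.39 g/L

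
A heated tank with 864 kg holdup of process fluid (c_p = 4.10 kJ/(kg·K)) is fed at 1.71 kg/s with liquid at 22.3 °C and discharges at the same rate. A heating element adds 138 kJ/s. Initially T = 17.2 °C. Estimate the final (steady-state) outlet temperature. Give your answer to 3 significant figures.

42.0 °C

First-law balance (no shaft work): M c_p dT/dt = ṁ c_p (T_in − T) + 138.
At steady state dT/dt = 0 ⇒ T_ss = T_in + Q̇/(ṁ c_p) = 22.3 + 138/(1.71·4.10) = 41.983 °C.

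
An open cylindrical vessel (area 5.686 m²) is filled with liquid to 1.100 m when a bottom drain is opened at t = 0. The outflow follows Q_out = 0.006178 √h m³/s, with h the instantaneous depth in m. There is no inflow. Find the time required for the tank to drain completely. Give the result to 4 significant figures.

1931 s

A dh/dt = −Q_out = −0.006178 √h.
∫ h^(−1/2) dh = −(0.006178/A) ∫ dt, giving 2√h = 2√h₀ − (0.006178/A) t.
Set h = 0: 2√h₀ = (0.006178/A) t_empty ⇒ t_empty = 2A√h₀/0.006178.
t_empty = 2·5.686·√1.100/0.006178 = 11.3720·1.04881/0.006178 = 1930.57 s.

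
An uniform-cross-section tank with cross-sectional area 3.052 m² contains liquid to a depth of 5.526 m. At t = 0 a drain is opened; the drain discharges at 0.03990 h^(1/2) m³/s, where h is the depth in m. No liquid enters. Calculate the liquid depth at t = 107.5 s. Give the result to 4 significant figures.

Accumulation of liquid (constant cross-section A): A dh/dt = −0.03990 √h.
∫ h^(−1/2) dh = −(0.03990/A) ∫ dt, giving 2√h = 2√h₀ − (0.03990/A) t.
√h = √5.526 − 0.03990·107.5/(2·3.052) = 2.35074 − 0.702695 = 1.64805.
h = 1.64805² = 2.71607 m.

2.716 m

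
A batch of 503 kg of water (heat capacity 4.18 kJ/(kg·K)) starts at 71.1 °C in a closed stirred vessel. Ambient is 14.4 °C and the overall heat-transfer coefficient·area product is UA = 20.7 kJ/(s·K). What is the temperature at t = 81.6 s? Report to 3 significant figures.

39.8 °C

M c_p dT/dt = −UA(T − T_amb).
dT/dt = (T_ss − T)/τ with T_ss = T_amb = 14.400 °C, τ = M c_p/UA = 503·4.18/20.7 = 101.57 s.
Integrating: T(t) = T_ss + (T₀ − T_ss) e^(−t/τ).
T(81.6) = 14.400 + (56.700)·0.44782 = 39.791 °C.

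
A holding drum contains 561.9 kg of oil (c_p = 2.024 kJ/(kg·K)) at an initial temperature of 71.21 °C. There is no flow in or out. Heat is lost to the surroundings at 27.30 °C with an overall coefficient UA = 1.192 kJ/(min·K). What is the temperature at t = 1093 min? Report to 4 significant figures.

41.27 °C

Lumped-capacitance energy balance: M c_p dT/dt = UA(T_amb − T).
dT/dt = (T_ss − T)/τ with T_ss = T_amb = 27.3000 °C, τ = M c_p/UA = 561.9·2.024/1.192 = 954.099 min.
Solution: T(t) = T_ss + (T₀ − T_ss) e^(−t/τ).
T(1093) = 27.3000 + (43.9100)·0.318038 = 41.2651 °C.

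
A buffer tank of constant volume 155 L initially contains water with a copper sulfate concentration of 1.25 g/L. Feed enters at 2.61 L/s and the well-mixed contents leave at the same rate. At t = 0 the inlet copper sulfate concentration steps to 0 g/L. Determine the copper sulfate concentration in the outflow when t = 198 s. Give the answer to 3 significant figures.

Mass balance on the solute (V constant): V dC/dt = Q(C_in − C).
Time constant τ = V/Q = 155/2.61 = 59.387 s.
This is linear first-order; C(t) = C_in + (C₀ − C_in) e^(−t/τ).
C(198) = 0 + (1.25 − 0)·e^(−198/59.387) = 0 + (1.2500)·0.035648 = 0.044560 g/L.

0.0446 g/L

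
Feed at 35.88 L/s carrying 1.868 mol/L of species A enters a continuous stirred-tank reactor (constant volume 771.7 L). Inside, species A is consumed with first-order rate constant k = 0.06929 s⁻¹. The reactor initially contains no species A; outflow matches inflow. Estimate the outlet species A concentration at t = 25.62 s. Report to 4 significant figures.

0.7115 mol/L

Accumulation = in − out − consumed: V dC/dt = Q C_in − Q C − k V C.
This is linear with rate a = Q/V + k = 0.115785 s⁻¹.
C_ss = Q C_in/(Q + kV) = 0.750118 mol/L; C(t) = C_ss + (C₀ − C_ss) e^(−a t).
C(25.62) = 0.750118 + (-0.750118)·e^(−0.115785·25.62) = 0.750118 + (-0.750118)·0.0514881 = 0.711496 mol/L.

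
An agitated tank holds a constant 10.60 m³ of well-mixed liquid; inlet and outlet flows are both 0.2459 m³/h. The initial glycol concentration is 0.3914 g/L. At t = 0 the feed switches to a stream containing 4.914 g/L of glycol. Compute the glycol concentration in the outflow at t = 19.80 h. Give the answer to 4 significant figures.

Species balance on the tank: V dC/dt = Q(C_in − C).
Rewrite as dC/dt + C/τ = C_in/τ, τ = V/Q = 43.1070 h.
C approaches C_in exponentially: C(t) = C_in + (C₀ − C_in) e^(−t/τ).
C(19.80) = 4.914 + (0.3914 − 4.914)·e^(−19.80/43.1070) = 4.914 + (-4.52260)·0.631711 = 2.05702 g/L.

2.057 g/L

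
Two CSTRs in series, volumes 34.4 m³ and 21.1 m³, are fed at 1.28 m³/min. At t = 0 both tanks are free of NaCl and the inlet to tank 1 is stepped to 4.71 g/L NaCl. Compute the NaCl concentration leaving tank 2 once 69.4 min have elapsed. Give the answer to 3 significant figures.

3.90 g/L

Species balance on tank i: dCᵢ/dt = (Cᵢ₋₁ − Cᵢ)/τᵢ with τᵢ = Vᵢ/Q.
τ₁ = 34.4/1.28 = 26.875 min; τ₂ = 21.1/1.28 = 16.484 min.
Solving the cascade with C₁(0)=C₂(0)=0 gives C₂(t) = C_in[1 − (τ₁ e^(−t/τ₁) − τ₂ e^(−t/τ₂))/(τ₁ − τ₂)].
At t = 69.4: e^(−t/τ₁) = 0.075598, e^(−t/τ₂) = 0.014846.
C₂ = 4.71·[1 − (26.875·0.075598 − 16.484·0.014846)/(10.391)] = 4.71·0.82802 = 3.9000 g/L.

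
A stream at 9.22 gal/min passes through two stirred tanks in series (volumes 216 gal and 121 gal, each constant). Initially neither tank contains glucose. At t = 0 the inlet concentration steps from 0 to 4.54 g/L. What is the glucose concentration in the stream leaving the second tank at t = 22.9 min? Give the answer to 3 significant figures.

1.67 g/L

Time constants: τᵢ = Vᵢ/Q for each well-mixed tank.
τ₁ = 216/9.22 = 23.427 min; τ₂ = 121/9.22 = 13.124 min.
Solving the cascade with C₁(0)=C₂(0)=0 gives C₂(t) = C_in[1 − (τ₁ e^(−t/τ₁) − τ₂ e^(−t/τ₂))/(τ₁ − τ₂)].
At t = 22.9: e^(−t/τ₁) = 0.37625, e^(−t/τ₂) = 0.17466.
C₂ = 4.54·[1 − (23.427·0.37625 − 13.124·0.17466)/(10.304)] = 4.54·0.36697 = 1.6661 g/L.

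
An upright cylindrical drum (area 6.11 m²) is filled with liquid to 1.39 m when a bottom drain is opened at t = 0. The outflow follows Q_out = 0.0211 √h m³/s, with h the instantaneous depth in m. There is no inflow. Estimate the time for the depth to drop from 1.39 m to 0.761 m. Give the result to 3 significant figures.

178 s

Volume balance on the tank: A dh/dt = −0.0211 √h.
Separate and integrate: 2(√h − √h₀) = −(0.0211/A) t.
t = 2A(√h₀ − √h)/0.0211 = 2·6.11·(√1.39 − √0.761)/0.0211
  = 12.220 × (1.1790 − 0.87235) / 0.0211 = 177.58 s.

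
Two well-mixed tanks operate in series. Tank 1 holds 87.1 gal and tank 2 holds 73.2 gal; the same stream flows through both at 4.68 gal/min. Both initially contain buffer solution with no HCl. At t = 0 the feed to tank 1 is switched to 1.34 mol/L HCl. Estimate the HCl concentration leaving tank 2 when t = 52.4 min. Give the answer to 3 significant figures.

1.08 mol/L

Time constants: τᵢ = Vᵢ/Q for each well-mixed tank.
τ₁ = 87.1/4.68 = 18.611 min; τ₂ = 73.2/4.68 = 15.641 min.
Solving the cascade with C₁(0)=C₂(0)=0 gives C₂(t) = C_in[1 − (τ₁ e^(−t/τ₁) − τ₂ e^(−t/τ₂))/(τ₁ − τ₂)].
At t = 52.4: e^(−t/τ₁) = 0.059873, e^(−t/τ₂) = 0.035079.
C₂ = 1.34·[1 − (18.611·0.059873 − 15.641·0.035079)/(2.9701)] = 1.34·0.80955 = 1.0848 mol/L.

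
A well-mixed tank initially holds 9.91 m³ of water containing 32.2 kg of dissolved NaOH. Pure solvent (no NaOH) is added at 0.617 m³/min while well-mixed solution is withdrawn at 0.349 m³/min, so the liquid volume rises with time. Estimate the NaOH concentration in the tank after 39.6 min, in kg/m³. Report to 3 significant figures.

0.608 kg/m³

Total volume: dV/dt = Q_in − Q_out = 0.26800 m³/min, so V(t) = 9.91 + 0.26800 t and V(39.6) = 20.523 m³.
Solute balance: dm/dt = 0 − Q_out C = −Q_out m/V(t).
Separate: dm/m = −Q_out dt/V(t) ⇒ ln(m/m₀) = −(Q_out/(Q_in−Q_out)) ln(V/V₀).
m = m₀ (V₀/V)^(Q_out/(Q_in−Q_out)) = 32.2 × (9.91/20.523)^(1.3022) = 12.478 kg.
C = m/V = 12.478/20.523 = 0.60799 kg/m³.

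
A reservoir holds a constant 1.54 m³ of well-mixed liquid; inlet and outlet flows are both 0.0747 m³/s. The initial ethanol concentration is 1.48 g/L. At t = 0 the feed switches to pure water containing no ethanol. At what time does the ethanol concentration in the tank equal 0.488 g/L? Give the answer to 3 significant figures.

22.9 s

Species balance: V dC/dt = Q(C_in − C) ⇒ τ = V/Q = 20.616 s.
C(t) = C_in + (C₀ − C_in) e^(−t/τ). Set C = 0.488 and solve for t:
e^(−t/τ) = (C − C_in)/(C₀ − C_in) = (0.488 − 0)/(1.48 − 0) = 0.32973
t = −τ ln(…) = 20.616 × 1.1095 = 22.873 s.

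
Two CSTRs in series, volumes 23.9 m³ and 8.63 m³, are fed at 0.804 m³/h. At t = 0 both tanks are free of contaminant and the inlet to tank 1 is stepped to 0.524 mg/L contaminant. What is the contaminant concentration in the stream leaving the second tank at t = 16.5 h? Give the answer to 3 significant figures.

0.117 mg/L

Time constants: τᵢ = Vᵢ/Q for each well-mixed tank.
τ₁ = 23.9/0.804 = 29.726 h; τ₂ = 8.63/0.804 = 10.734 h.
Tank 1: C₁ = C_in(1 − e^(−t/τ₁)). Tank 2 (τ₁ ≠ τ₂): C₂ = C_in[1 − (τ₁ e^(−t/τ₁) − τ₂ e^(−t/τ₂))/(τ₁ − τ₂)].
At t = 16.5: e^(−t/τ₁) = 0.57404, e^(−t/τ₂) = 0.21498.
C₂ = 0.524·[1 − (29.726·0.57404 − 10.734·0.21498)/(18.993)] = 0.524·0.22304 = 0.11687 mg/L.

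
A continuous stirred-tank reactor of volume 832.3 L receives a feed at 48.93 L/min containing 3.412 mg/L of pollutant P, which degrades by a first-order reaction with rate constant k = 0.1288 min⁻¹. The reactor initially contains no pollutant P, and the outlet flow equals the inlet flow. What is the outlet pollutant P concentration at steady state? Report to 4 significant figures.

V dC/dt = Q(C_in − C) − k V C.
At steady state: 0 = Q C_in − (Q + kV) C_ss, so C_ss = Q C_in/(Q + kV).
C_ss = 48.93·3.412/(48.93 + 0.1288·832.3) = 166.949/156.130 = 1.06929 mg/L.

1.069 mg/L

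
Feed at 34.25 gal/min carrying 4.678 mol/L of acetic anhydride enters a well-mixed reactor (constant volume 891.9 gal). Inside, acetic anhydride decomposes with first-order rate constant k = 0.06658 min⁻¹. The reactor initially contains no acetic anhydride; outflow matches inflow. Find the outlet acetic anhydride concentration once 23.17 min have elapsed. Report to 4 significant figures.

1.561 mol/L

Species balance: V dC/dt = Q C_in − Q C − k V C.
dC/dt = (Q/V) C_in − (Q/V + k) C; effective rate a = Q/V + k = 0.0384012 + 0.06658 = 0.104981 min⁻¹.
C_ss = Q C_in/(Q + kV) = 1.71117 mol/L; C(t) = C_ss + (C₀ − C_ss) e^(−a t).
C(23.17) = 1.71117 + (-1.71117)·e^(−0.104981·23.17) = 1.71117 + (-1.71117)·0.0878246 = 1.56089 mol/L.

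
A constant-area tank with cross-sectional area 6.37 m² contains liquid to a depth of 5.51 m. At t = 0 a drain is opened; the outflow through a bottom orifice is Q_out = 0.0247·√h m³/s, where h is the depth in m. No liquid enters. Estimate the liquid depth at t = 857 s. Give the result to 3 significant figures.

0.470 m

Accumulation of liquid (constant cross-section A): A dh/dt = −0.0247 √h.
This is separable: 2 d(√h)/dt = −0.0247/A, so √h = √h₀ − (0.0247/(2A)) t.
√h = √5.51 − 0.0247·857/(2·6.37) = 2.3473 − 1.6615 = 0.68581.
h = 0.68581² = 0.47033 m.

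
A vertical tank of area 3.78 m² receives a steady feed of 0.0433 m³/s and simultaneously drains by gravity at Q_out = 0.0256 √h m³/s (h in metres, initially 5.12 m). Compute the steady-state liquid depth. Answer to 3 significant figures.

2.86 m

Level balance: A dh/dt = 0.0433 − 0.0256 √h. Setting dh/dt = 0:
Q_in = 0.0256 √h_ss ⇒ √h_ss = 0.0433/0.0256 = 1.6914.
h_ss = 1.6914² = 2.8609 m. (Since h₀ = 5.12 m > h_ss, the level will fall toward this value.)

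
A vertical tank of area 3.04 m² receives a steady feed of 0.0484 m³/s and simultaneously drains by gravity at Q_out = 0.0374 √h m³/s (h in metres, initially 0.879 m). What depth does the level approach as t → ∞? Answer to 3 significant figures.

1.67 m

Accumulation of liquid (constant cross-section A): A dh/dt = Q_in − 0.0374 √h. At steady state dh/dt = 0:
Q_in = 0.0374 √h_ss ⇒ √h_ss = 0.0484/0.0374 = 1.2941.
h_ss = 1.2941² = 1.6747 m. (Since h₀ = 0.879 m < h_ss, the level will rise toward this value.)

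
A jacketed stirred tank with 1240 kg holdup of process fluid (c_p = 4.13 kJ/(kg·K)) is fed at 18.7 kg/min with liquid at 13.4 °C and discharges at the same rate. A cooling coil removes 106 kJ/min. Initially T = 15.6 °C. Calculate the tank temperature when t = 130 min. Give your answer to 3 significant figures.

12.5 °C

M c_p dT/dt = ṁ c_p (T_in − T) − Q̇.
τ = M/ṁ = 66.310 min; T_ss = T_in − Q̇/(ṁ c_p) = 13.4 − 106/(18.7·4.13) = 12.027 °C.
Integrating: T(t) = T_ss + (T₀ − T_ss) e^(−t/τ).
T(130) = 12.027 + (3.5725)·e^(−130/66.310) = 12.027 + (3.5725)·0.14079 = 12.530 °C.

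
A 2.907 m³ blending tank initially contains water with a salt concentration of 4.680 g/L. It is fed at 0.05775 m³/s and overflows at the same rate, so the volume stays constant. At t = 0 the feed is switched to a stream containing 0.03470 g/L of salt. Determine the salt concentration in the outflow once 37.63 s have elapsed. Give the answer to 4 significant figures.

Transient balance on the dissolved component: V dC/dt = Q(C_in − C).
Rewrite as dC/dt + C/τ = C_in/τ, τ = V/Q = 50.3377 s.
Solution: C(t) = C_in + (C₀ − C_in) e^(−t/τ).
C(37.63) = 0.03470 + (4.680 − 0.03470)·e^(−37.63/50.3377) = 0.03470 + (4.64530)·0.473525 = 2.23436 g/L.

2.234 g/L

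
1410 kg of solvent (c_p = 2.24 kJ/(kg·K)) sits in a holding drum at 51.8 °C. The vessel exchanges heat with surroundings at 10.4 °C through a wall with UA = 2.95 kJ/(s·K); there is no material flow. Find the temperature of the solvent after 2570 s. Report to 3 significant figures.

Energy balance: M c_p dT/dt = −UA(T − T_amb).
dT/dt = (T_ss − T)/τ with T_ss = T_amb = 10.400 °C, τ = M c_p/UA = 1410·2.24/2.95 = 1070.6 s.
Integrating: T(t) = T_ss + (T₀ − T_ss) e^(−t/τ).
T(2570) = 10.400 + (41.400)·0.090679 = 14.154 °C.

14.2 °C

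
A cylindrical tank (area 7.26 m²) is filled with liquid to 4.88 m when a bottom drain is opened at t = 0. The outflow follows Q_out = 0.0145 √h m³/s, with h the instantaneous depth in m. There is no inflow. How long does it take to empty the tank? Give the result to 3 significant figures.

Mass balance (ρ constant): A dh/dt = −0.0145 √h.
Separate and integrate: 2(√h − √h₀) = −(0.0145/A) t.
Set h = 0: 2√h₀ = (0.0145/A) t_empty ⇒ t_empty = 2A√h₀/0.0145.
t_empty = 2·7.26·√4.88/0.0145 = 14.520·2.2091/0.0145 = 2212.1 s.

2210 s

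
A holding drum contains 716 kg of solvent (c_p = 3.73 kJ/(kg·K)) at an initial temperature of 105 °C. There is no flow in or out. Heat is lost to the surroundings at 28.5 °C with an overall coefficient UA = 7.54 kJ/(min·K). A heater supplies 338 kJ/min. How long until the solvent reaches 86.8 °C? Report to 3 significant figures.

First-law balance (no shaft work): M c_p dT/dt = −UA(T − T_amb) + Q̇.
τ = M c_p/UA = 354.20 min; T_ss = T_amb + Q̇/UA = 28.5 + 338/7.54 = 73.328 °C.
T(t) = T_ss + (T₀ − T_ss)e^(−t/τ); set T = 86.8:
t = −τ ln[(T − T_ss)/(T₀ − T_ss)] = −354.20 · ln(0.42537) = 302.77 min.

303 min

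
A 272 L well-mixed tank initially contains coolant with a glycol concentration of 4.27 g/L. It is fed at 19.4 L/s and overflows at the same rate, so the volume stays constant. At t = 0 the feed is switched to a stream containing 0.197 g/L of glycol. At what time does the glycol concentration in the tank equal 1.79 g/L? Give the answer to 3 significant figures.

13.2 s

Species balance: V dC/dt = Q(C_in − C) ⇒ τ = V/Q = 14.021 s.
C(t) = C_in + (C₀ − C_in) e^(−t/τ). Set C = 1.79 and solve for t:
e^(−t/τ) = (C − C_in)/(C₀ − C_in) = (1.79 − 0.197)/(4.27 − 0.197) = 0.39111
t = −τ ln(…) = 14.021 × 0.93876 = 13.162 s.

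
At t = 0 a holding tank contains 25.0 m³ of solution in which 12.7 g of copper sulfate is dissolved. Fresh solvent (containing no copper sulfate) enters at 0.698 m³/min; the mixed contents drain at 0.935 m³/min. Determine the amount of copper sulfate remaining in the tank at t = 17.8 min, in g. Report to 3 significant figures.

Total volume: dV/dt = Q_in − Q_out = -0.23700 m³/min, so V(t) = 25.0 − 0.23700 t and V(17.8) = 20.781 m³.
Species balance (pure solvent in): dm/dt = −Q_out · m/V(t).
dm/m = −Q_out dt/(V₀ − 0.23700 t); integrating gives ln(m/m₀) = −(Q_out/(Q_in−Q_out)) ln(V/V₀).
m = m₀ (V₀/V)^(Q_out/(Q_in−Q_out)) = 12.7 × (25.0/20.781)^(-3.9451) = 6.1256 g.

6.13 g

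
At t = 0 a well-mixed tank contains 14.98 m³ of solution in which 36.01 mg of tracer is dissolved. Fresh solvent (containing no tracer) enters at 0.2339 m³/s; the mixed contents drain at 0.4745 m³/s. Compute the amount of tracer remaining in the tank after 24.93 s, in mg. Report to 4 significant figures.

Total volume: dV/dt = Q_in − Q_out = -0.240600 m³/s, so V(t) = 14.98 − 0.240600 t and V(24.93) = 8.98184 m³.
Solute balance: dm/dt = 0 − Q_out C = −Q_out m/V(t).
dm/m = −Q_out dt/(V₀ − 0.240600 t); integrating gives ln(m/m₀) = −(Q_out/(Q_in−Q_out)) ln(V/V₀).
m = m₀ (V₀/V)^(Q_out/(Q_in−Q_out)) = 36.01 × (14.98/8.98184)^(-1.97215) = 13.1316 mg.

13.13 mg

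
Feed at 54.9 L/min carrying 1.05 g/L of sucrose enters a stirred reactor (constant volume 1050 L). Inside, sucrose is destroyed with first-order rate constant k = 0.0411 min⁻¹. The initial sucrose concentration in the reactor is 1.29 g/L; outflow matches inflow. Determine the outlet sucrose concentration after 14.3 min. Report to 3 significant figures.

0.773 g/L

V dC/dt = Q(C_in − C) − k V C.
This is linear with rate a = Q/V + k = 0.093386 min⁻¹.
C_ss = Q C_in/(Q + kV) = 0.58788 g/L; C(t) = C_ss + (C₀ − C_ss) e^(−a t).
C(14.3) = 0.58788 + (0.70212)·e^(−0.093386·14.3) = 0.58788 + (0.70212)·0.26305 = 0.77258 g/L.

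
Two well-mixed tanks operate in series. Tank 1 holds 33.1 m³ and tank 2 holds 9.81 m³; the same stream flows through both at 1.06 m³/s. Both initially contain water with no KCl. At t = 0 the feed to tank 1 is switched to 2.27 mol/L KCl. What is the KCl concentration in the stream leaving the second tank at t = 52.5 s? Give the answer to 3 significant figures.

1.67 mol/L

Species balance on tank i: dCᵢ/dt = (Cᵢ₋₁ − Cᵢ)/τᵢ with τᵢ = Vᵢ/Q.
τ₁ = 33.1/1.06 = 31.226 s; τ₂ = 9.81/1.06 = 9.2547 s.
Tank 1: C₁ = C_in(1 − e^(−t/τ₁)). Tank 2 (τ₁ ≠ τ₂): C₂ = C_in[1 − (τ₁ e^(−t/τ₁) − τ₂ e^(−t/τ₂))/(τ₁ − τ₂)].
At t = 52.5: e^(−t/τ₁) = 0.18614, e^(−t/τ₂) = 0.0034383.
C₂ = 2.27·[1 − (31.226·0.18614 − 9.2547·0.0034383)/(21.972)] = 2.27·0.73691 = 1.6728 mol/L.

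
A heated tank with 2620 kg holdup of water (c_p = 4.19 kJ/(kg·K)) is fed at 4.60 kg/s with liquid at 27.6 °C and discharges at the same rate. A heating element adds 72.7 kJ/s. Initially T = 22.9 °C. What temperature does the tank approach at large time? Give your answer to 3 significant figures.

31.4 °C

First-law balance (no shaft work): M c_p dT/dt = ṁ c_p (T_in − T) + 72.7.
At steady state dT/dt = 0 ⇒ T_ss = T_in + Q̇/(ṁ c_p) = 27.6 + 72.7/(4.60·4.19) = 31.372 °C.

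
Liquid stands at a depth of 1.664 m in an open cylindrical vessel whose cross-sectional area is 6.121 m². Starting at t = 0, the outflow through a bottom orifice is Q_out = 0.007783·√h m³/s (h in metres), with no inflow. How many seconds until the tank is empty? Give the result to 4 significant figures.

2029 s

With no inflow, A dh/dt = −0.007783 √h.
∫ h^(−1/2) dh = −(0.007783/A) ∫ dt, giving 2√h = 2√h₀ − (0.007783/A) t.
Tank is empty when √h = 0: t_empty = 2A√h₀/0.007783.
t_empty = 2·6.121·√1.664/0.007783 = 12.2420·1.28996/0.007783 = 2029.00 s.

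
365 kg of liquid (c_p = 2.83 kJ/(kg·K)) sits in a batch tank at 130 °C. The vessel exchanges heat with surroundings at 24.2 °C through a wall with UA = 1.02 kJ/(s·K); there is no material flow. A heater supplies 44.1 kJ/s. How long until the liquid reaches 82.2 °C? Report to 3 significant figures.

M c_p dT/dt = −UA(T − T_amb) + Q̇.
τ = M c_p/UA = 1012.7 s; T_ss = T_amb + Q̇/UA = 24.2 + 44.1/1.02 = 67.435 °C.
T(t) = T_ss + (T₀ − T_ss)e^(−t/τ); set T = 82.2:
t = −τ ln[(T − T_ss)/(T₀ − T_ss)] = −1012.7 · ln(0.23599) = 1462.3 s.

1460 s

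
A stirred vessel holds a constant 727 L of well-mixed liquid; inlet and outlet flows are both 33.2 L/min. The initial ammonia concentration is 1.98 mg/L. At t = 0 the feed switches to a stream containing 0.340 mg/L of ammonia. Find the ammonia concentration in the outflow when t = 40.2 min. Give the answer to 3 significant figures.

Transient balance on the dissolved component: V dC/dt = Q(C_in − C).
Rewrite as dC/dt + C/τ = C_in/τ, τ = V/Q = 21.898 min.
Integrating: C(t) = C_in + (C₀ − C_in) e^(−t/τ).
C(40.2) = 0.340 + (1.98 − 0.340)·e^(−40.2/21.898) = 0.340 + (1.6400)·0.15948 = 0.60155 mg/L.

0.602 mg/L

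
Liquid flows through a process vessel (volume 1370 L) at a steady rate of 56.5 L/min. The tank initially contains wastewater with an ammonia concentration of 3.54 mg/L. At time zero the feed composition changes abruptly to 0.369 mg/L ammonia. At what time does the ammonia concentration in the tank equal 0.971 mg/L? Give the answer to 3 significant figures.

Species balance: V dC/dt = Q(C_in − C) ⇒ τ = V/Q = 24.248 min.
C(t) = C_in + (C₀ − C_in) e^(−t/τ). Set C = 0.971 and solve for t:
e^(−t/τ) = (C − C_in)/(C₀ − C_in) = (0.971 − 0.369)/(3.54 − 0.369) = 0.18985
t = −τ ln(…) = 24.248 × 1.6615 = 40.289 min.

40.3 min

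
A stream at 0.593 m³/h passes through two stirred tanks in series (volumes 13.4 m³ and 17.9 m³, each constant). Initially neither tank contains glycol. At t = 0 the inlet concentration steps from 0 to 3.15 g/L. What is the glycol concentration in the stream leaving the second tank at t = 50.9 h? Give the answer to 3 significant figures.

1.82 g/L

Each tank obeys Vᵢ dCᵢ/dt = Q(Cᵢ₋₁ − Cᵢ), so τᵢ = Vᵢ/Q.
τ₁ = 13.4/0.593 = 22.597 h; τ₂ = 17.9/0.593 = 30.185 h.
Tank 1: C₁ = C_in(1 − e^(−t/τ₁)). Tank 2 (τ₁ ≠ τ₂): C₂ = C_in[1 − (τ₁ e^(−t/τ₁) − τ₂ e^(−t/τ₂))/(τ₁ − τ₂)].
At t = 50.9: e^(−t/τ₁) = 0.10513, e^(−t/τ₂) = 0.18521.
C₂ = 3.15·[1 − (22.597·0.10513 − 30.185·0.18521)/(-7.5885)] = 3.15·0.57632 = 1.8154 g/L.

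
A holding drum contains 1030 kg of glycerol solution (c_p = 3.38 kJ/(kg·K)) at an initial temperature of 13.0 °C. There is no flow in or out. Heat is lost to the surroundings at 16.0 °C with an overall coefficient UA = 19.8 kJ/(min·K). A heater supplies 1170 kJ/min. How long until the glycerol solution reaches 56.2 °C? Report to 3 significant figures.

209 min

Lumped-capacitance energy balance: M c_p dT/dt = UA(T_amb − T) + Q̇.
τ = M c_p/UA = 175.83 min; T_ss = T_amb + Q̇/UA = 16.0 + 1170/19.8 = 75.091 °C.
T(t) = T_ss + (T₀ − T_ss)e^(−t/τ); set T = 56.2:
t = −τ ln[(T − T_ss)/(T₀ − T_ss)] = −175.83 · ln(0.30425) = 209.22 min.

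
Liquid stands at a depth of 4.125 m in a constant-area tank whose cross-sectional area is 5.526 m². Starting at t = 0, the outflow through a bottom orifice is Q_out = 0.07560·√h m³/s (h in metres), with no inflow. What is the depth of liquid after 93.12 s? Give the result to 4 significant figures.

1.943 m

Accumulation of liquid (constant cross-section A): A dh/dt = −0.07560 √h.
This is separable: 2 d(√h)/dt = −0.07560/A, so √h = √h₀ − (0.07560/(2A)) t.
√h = √4.125 − 0.07560·93.12/(2·5.526) = 2.03101 − 0.636977 = 1.39403.
h = 1.39403² = 1.94333 m.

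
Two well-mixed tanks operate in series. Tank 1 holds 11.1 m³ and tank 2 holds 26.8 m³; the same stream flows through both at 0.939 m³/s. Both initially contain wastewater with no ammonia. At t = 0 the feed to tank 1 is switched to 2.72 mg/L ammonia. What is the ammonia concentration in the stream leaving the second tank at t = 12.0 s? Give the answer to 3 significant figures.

0.367 mg/L

Each tank obeys Vᵢ dCᵢ/dt = Q(Cᵢ₋₁ − Cᵢ), so τᵢ = Vᵢ/Q.
τ₁ = 11.1/0.939 = 11.821 s; τ₂ = 26.8/0.939 = 28.541 s.
Solving the cascade with C₁(0)=C₂(0)=0 gives C₂(t) = C_in[1 − (τ₁ e^(−t/τ₁) − τ₂ e^(−t/τ₂))/(τ₁ − τ₂)].
At t = 12.0: e^(−t/τ₁) = 0.36235, e^(−t/τ₂) = 0.65675.
C₂ = 2.72·[1 − (11.821·0.36235 − 28.541·0.65675)/(-16.720)] = 2.72·0.13511 = 0.36749 mg/L.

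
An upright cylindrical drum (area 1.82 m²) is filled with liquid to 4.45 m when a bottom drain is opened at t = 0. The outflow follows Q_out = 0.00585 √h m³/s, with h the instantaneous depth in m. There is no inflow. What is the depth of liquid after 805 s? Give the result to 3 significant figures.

0.665 m

Volume balance on the tank: A dh/dt = −0.00585 √h.
∫ h^(−1/2) dh = −(0.00585/A) ∫ dt, giving 2√h = 2√h₀ − (0.00585/A) t.
√h = √4.45 − 0.00585·805/(2·1.82) = 2.1095 − 1.2937 = 0.81575.
h = 0.81575² = 0.66545 m.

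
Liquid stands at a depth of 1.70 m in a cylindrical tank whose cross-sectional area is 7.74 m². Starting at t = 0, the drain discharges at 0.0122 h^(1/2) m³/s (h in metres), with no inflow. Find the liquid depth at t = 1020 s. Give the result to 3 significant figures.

0.250 m

With no inflow, A dh/dt = −0.0122 √h.
Separate and integrate: 2(√h − √h₀) = −(0.0122/A) t.
√h = √1.70 − 0.0122·1020/(2·7.74) = 1.3038 − 0.80388 = 0.49996.
h = 0.49996² = 0.24996 m.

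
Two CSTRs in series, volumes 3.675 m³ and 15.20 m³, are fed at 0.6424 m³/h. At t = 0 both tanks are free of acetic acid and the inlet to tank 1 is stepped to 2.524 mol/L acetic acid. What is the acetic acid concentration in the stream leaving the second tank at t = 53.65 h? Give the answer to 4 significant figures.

2.179 mol/L

Each tank obeys Vᵢ dCᵢ/dt = Q(Cᵢ₋₁ − Cᵢ), so τᵢ = Vᵢ/Q.
τ₁ = 3.675/0.6424 = 5.72073 h; τ₂ = 15.20/0.6424 = 23.6613 h.
Solving the cascade with C₁(0)=C₂(0)=0 gives C₂(t) = C_in[1 − (τ₁ e^(−t/τ₁) − τ₂ e^(−t/τ₂))/(τ₁ − τ₂)].
At t = 53.65: e^(−t/τ₁) = 8.45501e-05, e^(−t/τ₂) = 0.103579.
C₂ = 2.524·[1 − (5.72073·8.45501e-05 − 23.6613·0.103579)/(-17.9405)] = 2.524·0.863419 = 2.17927 mol/L.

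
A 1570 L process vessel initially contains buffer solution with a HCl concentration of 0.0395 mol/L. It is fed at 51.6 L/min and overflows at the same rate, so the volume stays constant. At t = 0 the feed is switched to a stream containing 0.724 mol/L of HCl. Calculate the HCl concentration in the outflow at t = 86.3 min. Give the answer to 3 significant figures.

Species balance on the tank: V dC/dt = Q(C_in − C).
So dC/dt = (C_in − C)/τ with τ = V/Q = 1570/51.6 = 30.426 min.
This is linear first-order; C(t) = C_in + (C₀ − C_in) e^(−t/τ).
C(86.3) = 0.724 + (0.0395 − 0.724)·e^(−86.3/30.426) = 0.724 + (-0.68450)·0.058639 = 0.68386 mol/L.

0.684 mol/L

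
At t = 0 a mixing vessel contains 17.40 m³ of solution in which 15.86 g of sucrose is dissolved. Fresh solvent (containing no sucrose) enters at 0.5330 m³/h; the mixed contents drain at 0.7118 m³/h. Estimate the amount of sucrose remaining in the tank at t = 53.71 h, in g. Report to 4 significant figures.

0.6492 g

Let m(t) be the amount of sucrose. Volume: V(t) = V₀ + (Q_in − Q_out) t = 17.40 − 0.178800 t; V(53.71) = 7.79665 m³.
No sucrose enters, so dm/dt = −Q_out · (m/V).
dm/m = −Q_out dt/(V₀ − 0.178800 t); integrating gives ln(m/m₀) = −(Q_out/(Q_in−Q_out)) ln(V/V₀).
m = m₀ (V₀/V)^(Q_out/(Q_in−Q_out)) = 15.86 × (17.40/7.79665)^(-3.98098) = 0.649185 g.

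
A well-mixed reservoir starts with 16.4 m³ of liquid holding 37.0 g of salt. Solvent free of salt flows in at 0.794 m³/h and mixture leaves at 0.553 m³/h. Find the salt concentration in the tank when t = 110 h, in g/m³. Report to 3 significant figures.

Total volume: dV/dt = Q_in − Q_out = 0.24100 m³/h, so V(t) = 16.4 + 0.24100 t and V(110) = 42.910 m³.
Solute balance: dm/dt = 0 − Q_out C = −Q_out m/V(t).
dm/m = −Q_out dt/(V₀ + 0.24100 t); integrating gives ln(m/m₀) = −(Q_out/(Q_in−Q_out)) ln(V/V₀).
m = m₀ (V₀/V)^(Q_out/(Q_in−Q_out)) = 37.0 × (16.4/42.910)^(2.2946) = 4.0711 g.
C = m/V = 4.0711/42.910 = 0.094875 g/m³.

0.0949 g/m³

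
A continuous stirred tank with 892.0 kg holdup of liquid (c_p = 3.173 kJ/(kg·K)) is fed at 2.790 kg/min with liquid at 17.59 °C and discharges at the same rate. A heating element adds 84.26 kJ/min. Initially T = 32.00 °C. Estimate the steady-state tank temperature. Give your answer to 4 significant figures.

27.11 °C

Energy balance: M c_p dT/dt = ṁ c_p (T_in − T) + 84.26.
At steady state dT/dt = 0 ⇒ T_ss = T_in + Q̇/(ṁ c_p) = 17.59 + 84.26/(2.790·3.173) = 27.1080 °C.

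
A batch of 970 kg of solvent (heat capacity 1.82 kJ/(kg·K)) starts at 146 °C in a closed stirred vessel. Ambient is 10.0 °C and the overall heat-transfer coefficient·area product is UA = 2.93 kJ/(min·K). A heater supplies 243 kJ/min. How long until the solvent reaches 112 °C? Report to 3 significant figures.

First-law balance (no shaft work): M c_p dT/dt = −UA(T − T_amb) + Q̇.
τ = M c_p/UA = 602.53 min; T_ss = T_amb + Q̇/UA = 10.0 + 243/2.93 = 92.935 °C.
T(t) = T_ss + (T₀ − T_ss)e^(−t/τ); set T = 112:
t = −τ ln[(T − T_ss)/(T₀ − T_ss)] = −602.53 · ln(0.35927) = 616.79 min.

617 min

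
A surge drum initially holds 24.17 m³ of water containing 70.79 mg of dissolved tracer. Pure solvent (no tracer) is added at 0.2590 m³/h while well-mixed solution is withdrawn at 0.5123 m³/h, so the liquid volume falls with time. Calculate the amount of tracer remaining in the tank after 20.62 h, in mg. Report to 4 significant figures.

43.26 mg

Total volume: dV/dt = Q_in − Q_out = -0.253300 m³/h, so V(t) = 24.17 − 0.253300 t and V(20.62) = 18.9470 m³.
Species balance (pure solvent in): dm/dt = −Q_out · m/V(t).
dm/m = −Q_out dt/(V₀ − 0.253300 t); integrating gives ln(m/m₀) = −(Q_out/(Q_in−Q_out)) ln(V/V₀).
m = m₀ (V₀/V)^(Q_out/(Q_in−Q_out)) = 70.79 × (24.17/18.9470)^(-2.02250) = 43.2631 mg.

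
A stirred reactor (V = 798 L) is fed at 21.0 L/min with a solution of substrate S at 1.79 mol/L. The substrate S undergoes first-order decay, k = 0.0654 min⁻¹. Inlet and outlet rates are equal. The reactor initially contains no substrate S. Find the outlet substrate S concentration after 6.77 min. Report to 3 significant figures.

0.238 mol/L

Species balance: V dC/dt = Q C_in − Q C − k V C.
This is linear with rate a = Q/V + k = 0.091716 min⁻¹.
C_ss = Q C_in/(Q + kV) = 0.51360 mol/L; C(t) = C_ss + (C₀ − C_ss) e^(−a t).
C(6.77) = 0.51360 + (-0.51360)·e^(−0.091716·6.77) = 0.51360 + (-0.51360)·0.53745 = 0.23756 mol/L.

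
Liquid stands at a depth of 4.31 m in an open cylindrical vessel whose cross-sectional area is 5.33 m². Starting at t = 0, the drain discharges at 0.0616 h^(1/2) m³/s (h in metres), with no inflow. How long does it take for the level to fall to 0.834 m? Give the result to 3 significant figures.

A dh/dt = −Q_out = −0.0616 √h.
∫ h^(−1/2) dh = −(0.0616/A) ∫ dt, giving 2√h = 2√h₀ − (0.0616/A) t.
t = 2A(√h₀ − √h)/0.0616 = 2·5.33·(√4.31 − √0.834)/0.0616
  = 10.660 × (2.0761 − 0.91324) / 0.0616 = 201.23 s.

201 s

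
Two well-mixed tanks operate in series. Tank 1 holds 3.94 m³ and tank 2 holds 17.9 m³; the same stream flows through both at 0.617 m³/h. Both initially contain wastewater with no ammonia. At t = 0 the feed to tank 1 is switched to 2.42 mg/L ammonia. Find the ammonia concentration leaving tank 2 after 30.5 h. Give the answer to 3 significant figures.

Each tank obeys Vᵢ dCᵢ/dt = Q(Cᵢ₋₁ − Cᵢ), so τᵢ = Vᵢ/Q.
τ₁ = 3.94/0.617 = 6.3857 h; τ₂ = 17.9/0.617 = 29.011 h.
Tank 1: C₁ = C_in(1 − e^(−t/τ₁)). Tank 2 (τ₁ ≠ τ₂): C₂ = C_in[1 − (τ₁ e^(−t/τ₁) − τ₂ e^(−t/τ₂))/(τ₁ − τ₂)].
At t = 30.5: e^(−t/τ₁) = 0.0084274, e^(−t/τ₂) = 0.34948.
C₂ = 2.42·[1 − (6.3857·0.0084274 − 29.011·0.34948)/(-22.626)] = 2.42·0.55426 = 1.3413 mg/L.

1.34 mg/L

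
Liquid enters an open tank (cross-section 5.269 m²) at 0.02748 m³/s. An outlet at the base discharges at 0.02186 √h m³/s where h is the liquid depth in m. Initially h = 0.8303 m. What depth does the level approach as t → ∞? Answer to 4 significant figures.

Mass balance (ρ constant): A dh/dt = Q_in − 0.02186 √h. At steady state dh/dt = 0:
Q_in = 0.02186 √h_ss ⇒ √h_ss = 0.02748/0.02186 = 1.25709.
h_ss = 1.25709² = 1.58028 m. (Since h₀ = 0.8303 m < h_ss, the level will rise toward this value.)

1.580 m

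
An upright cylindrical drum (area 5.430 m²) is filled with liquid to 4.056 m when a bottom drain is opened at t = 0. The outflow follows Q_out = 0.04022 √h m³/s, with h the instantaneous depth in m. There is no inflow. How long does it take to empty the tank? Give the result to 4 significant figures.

543.8 s

With no inflow, A dh/dt = −0.04022 √h.
∫ h^(−1/2) dh = −(0.04022/A) ∫ dt, giving 2√h = 2√h₀ − (0.04022/A) t.
Tank is empty when √h = 0: t_empty = 2A√h₀/0.04022.
t_empty = 2·5.430·√4.056/0.04022 = 10.8600·2.01395/0.04022 = 543.797 s.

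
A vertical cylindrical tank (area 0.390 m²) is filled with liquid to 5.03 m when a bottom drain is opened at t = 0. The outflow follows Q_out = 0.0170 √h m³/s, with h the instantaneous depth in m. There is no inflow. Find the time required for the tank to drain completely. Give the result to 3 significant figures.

103 s

A dh/dt = −Q_out = −0.0170 √h.
∫ h^(−1/2) dh = −(0.0170/A) ∫ dt, giving 2√h = 2√h₀ − (0.0170/A) t.
Tank is empty when √h = 0: t_empty = 2A√h₀/0.0170.
t_empty = 2·0.390·√5.03/0.0170 = 0.78000·2.2428/0.0170 = 102.90 s.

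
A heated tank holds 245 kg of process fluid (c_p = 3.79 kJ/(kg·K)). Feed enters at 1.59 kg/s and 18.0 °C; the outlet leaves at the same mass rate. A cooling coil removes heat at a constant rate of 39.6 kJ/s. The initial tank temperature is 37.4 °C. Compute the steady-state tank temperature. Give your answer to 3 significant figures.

11.4 °C

M c_p dT/dt = ṁ c_p (T_in − T) − Q̇.
At steady state dT/dt = 0 ⇒ T_ss = T_in − Q̇/(ṁ c_p) = 18.0 − 39.6/(1.59·3.79) = 11.429 °C.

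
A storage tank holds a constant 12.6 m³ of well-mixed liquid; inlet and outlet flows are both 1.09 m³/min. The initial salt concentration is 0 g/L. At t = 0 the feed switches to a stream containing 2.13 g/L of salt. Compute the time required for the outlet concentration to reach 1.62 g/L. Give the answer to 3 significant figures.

Species balance: V dC/dt = Q(C_in − C) ⇒ τ = V/Q = 11.560 min.
C(t) = C_in + (C₀ − C_in) e^(−t/τ). Set C = 1.62 and solve for t:
e^(−t/τ) = (C − C_in)/(C₀ − C_in) = (1.62 − 2.13)/(0 − 2.13) = 0.23944
t = −τ ln(…) = 11.560 × 1.4295 = 16.524 min.

16.5 min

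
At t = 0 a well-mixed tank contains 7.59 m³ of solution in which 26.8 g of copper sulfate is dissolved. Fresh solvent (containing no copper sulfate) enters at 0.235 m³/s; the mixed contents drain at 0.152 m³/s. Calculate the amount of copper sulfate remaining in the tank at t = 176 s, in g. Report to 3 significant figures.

3.75 g

Let m(t) be the amount of copper sulfate. Volume: V(t) = V₀ + (Q_in − Q_out) t = 7.59 + 0.083000 t; V(176) = 22.198 m³.
Species balance (pure solvent in): dm/dt = −Q_out · m/V(t).
dm/m = −Q_out dt/(V₀ + 0.083000 t); integrating gives ln(m/m₀) = −(Q_out/(Q_in−Q_out)) ln(V/V₀).
m = m₀ (V₀/V)^(Q_out/(Q_in−Q_out)) = 26.8 × (7.59/22.198)^(1.8313) = 3.7550 g.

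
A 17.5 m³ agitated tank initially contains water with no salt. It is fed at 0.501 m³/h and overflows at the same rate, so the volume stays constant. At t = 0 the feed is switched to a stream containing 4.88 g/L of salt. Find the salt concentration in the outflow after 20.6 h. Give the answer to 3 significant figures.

Transient balance on the dissolved component: V dC/dt = Q(C_in − C).
Time constant τ = V/Q = 17.5/0.501 = 34.930 h.
Solution: C(t) = C_in + (C₀ − C_in) e^(−t/τ).
C(20.6) = 4.88 + (0 − 4.88)·e^(−20.6/34.930) = 4.88 + (-4.8800)·0.55447 = 2.1742 g/L.

2.17 g/L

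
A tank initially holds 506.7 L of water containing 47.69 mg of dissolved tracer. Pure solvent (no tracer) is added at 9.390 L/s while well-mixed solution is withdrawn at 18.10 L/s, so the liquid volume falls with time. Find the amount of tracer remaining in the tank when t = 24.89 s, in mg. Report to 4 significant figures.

Let m(t) be the amount of tracer. Volume: V(t) = V₀ + (Q_in − Q_out) t = 506.7 − 8.71000 t; V(24.89) = 289.908 L.
No tracer enters, so dm/dt = −Q_out · (m/V).
Separate: dm/m = −Q_out dt/V(t) ⇒ ln(m/m₀) = −(Q_out/(Q_in−Q_out)) ln(V/V₀).
m = m₀ (V₀/V)^(Q_out/(Q_in−Q_out)) = 47.69 × (506.7/289.908)^(-2.07807) = 14.9456 mg.

14.95 mg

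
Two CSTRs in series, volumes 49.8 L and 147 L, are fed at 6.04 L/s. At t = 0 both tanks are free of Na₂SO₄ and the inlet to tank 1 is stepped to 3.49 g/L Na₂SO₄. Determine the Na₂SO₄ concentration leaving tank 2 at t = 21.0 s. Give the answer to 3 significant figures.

1.40 g/L

Each tank obeys Vᵢ dCᵢ/dt = Q(Cᵢ₋₁ − Cᵢ), so τᵢ = Vᵢ/Q.
τ₁ = 49.8/6.04 = 8.2450 s; τ₂ = 147/6.04 = 24.338 s.
Tank 1: C₁ = C_in(1 − e^(−t/τ₁)). Tank 2 (τ₁ ≠ τ₂): C₂ = C_in[1 − (τ₁ e^(−t/τ₁) − τ₂ e^(−t/τ₂))/(τ₁ − τ₂)].
At t = 21.0: e^(−t/τ₁) = 0.078317, e^(−t/τ₂) = 0.42195.
C₂ = 3.49·[1 − (8.2450·0.078317 − 24.338·0.42195)/(-16.093)] = 3.49·0.40198 = 1.4029 g/L.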